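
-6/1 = -6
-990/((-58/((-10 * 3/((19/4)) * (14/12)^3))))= -94325/551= -171.19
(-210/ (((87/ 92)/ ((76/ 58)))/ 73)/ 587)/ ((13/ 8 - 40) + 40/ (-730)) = 10432903040/ 11079368481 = 0.94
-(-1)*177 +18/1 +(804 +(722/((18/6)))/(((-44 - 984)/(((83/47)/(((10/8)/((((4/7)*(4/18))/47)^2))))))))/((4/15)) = 339948263611574/105902886159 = 3210.00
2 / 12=1 / 6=0.17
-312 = -312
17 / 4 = 4.25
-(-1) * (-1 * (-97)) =97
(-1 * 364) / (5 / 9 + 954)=-3276 / 8591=-0.38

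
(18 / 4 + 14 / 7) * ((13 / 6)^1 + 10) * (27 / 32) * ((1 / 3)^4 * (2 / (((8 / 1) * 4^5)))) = 949 / 4718592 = 0.00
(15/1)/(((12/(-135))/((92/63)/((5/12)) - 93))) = 422865/28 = 15102.32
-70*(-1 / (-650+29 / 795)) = -0.11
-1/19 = -0.05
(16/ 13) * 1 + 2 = 42/ 13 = 3.23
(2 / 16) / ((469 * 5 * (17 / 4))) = 1 / 79730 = 0.00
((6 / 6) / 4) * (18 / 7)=9 / 14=0.64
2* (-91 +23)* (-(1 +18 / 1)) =2584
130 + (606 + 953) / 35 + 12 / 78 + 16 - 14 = 176.70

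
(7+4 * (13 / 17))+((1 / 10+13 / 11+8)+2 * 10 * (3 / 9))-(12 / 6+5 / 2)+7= 79963 / 2805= 28.51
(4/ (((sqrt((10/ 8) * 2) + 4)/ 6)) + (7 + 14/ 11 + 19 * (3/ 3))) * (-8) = -27232/ 99 + 64 * sqrt(10)/ 9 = -252.58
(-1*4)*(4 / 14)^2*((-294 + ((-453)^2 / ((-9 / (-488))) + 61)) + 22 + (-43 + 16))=-178026400 / 49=-3633191.84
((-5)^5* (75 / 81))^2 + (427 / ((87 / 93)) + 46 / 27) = 177011638916 / 21141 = 8372907.57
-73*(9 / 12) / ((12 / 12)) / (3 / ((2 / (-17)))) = 73 / 34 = 2.15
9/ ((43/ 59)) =531/ 43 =12.35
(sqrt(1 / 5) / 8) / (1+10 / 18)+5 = 9 * sqrt(5) / 560+5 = 5.04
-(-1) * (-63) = -63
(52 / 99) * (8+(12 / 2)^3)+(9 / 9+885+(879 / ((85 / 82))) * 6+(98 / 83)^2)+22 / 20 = 706550856733 / 115941870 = 6094.01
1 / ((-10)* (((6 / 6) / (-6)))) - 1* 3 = -12 / 5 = -2.40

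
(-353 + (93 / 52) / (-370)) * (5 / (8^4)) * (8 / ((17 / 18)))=-61126317 / 16746496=-3.65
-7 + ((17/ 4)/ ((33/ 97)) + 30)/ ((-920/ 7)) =-7.32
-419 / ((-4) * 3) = 419 / 12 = 34.92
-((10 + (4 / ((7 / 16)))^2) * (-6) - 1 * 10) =28006 / 49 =571.55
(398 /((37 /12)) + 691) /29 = 30343 /1073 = 28.28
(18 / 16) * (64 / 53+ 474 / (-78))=-30195 / 5512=-5.48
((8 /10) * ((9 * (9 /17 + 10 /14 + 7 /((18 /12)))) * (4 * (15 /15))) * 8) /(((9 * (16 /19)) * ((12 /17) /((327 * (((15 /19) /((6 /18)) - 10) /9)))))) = -13339420 /189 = -70578.94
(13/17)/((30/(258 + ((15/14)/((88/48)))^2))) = 6637397/1007930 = 6.59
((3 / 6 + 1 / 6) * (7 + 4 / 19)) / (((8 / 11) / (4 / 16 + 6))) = 37675 / 912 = 41.31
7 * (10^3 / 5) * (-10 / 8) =-1750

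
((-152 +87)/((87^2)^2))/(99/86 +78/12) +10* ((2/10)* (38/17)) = 1432473136529/320421633273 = 4.47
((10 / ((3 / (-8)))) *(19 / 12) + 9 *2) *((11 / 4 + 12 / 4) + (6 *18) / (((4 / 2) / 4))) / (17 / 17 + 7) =-96683 / 144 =-671.41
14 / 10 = 7 / 5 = 1.40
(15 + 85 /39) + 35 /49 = 4885 /273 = 17.89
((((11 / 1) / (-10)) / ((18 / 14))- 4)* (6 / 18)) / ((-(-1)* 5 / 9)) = -437 / 150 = -2.91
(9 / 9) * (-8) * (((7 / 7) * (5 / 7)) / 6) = -20 / 21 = -0.95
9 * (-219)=-1971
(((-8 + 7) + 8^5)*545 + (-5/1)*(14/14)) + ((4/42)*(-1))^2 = 7875382414/441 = 17858010.01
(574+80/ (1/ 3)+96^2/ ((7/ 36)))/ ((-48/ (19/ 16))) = -3206003/ 2688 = -1192.71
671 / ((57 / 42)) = 494.42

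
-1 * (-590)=590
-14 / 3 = -4.67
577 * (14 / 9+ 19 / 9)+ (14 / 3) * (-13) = 2055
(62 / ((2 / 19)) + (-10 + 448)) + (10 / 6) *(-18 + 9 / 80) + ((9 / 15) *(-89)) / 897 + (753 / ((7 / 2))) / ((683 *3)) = 114045077921 / 114361520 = 997.23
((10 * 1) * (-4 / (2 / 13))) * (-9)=2340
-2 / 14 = -1 / 7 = -0.14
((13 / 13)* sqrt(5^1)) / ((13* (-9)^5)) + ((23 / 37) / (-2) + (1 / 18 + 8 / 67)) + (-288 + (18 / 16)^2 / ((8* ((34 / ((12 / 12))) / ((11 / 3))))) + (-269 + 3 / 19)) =-4110041623379 / 7379407872 - sqrt(5) / 767637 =-556.96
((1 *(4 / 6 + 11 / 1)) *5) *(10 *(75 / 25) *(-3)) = -5250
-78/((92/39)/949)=-1443429/46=-31378.89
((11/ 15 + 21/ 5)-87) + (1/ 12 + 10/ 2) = -4619/ 60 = -76.98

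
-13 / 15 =-0.87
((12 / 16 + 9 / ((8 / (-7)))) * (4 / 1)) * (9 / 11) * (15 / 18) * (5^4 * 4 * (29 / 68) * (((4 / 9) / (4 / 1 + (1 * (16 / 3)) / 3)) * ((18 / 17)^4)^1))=-406699987500 / 203039551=-2003.06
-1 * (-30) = 30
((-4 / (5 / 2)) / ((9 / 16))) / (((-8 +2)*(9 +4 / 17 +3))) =0.04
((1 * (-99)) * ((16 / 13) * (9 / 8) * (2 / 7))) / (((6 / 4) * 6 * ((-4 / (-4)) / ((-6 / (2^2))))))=6.53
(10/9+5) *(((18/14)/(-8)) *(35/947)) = -275/7576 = -0.04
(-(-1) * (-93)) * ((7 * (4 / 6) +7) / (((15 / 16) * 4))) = -289.33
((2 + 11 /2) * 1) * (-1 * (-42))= 315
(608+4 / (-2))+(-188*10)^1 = -1274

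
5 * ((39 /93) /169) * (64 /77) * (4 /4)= 320 /31031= 0.01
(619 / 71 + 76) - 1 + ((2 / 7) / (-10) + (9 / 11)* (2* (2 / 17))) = 83.88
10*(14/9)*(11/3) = 1540/27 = 57.04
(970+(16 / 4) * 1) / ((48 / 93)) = 1887.12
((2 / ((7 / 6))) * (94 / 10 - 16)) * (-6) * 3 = 7128 / 35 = 203.66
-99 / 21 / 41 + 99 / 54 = 2959 / 1722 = 1.72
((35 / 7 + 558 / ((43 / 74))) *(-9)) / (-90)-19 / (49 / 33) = 1764233 / 21070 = 83.73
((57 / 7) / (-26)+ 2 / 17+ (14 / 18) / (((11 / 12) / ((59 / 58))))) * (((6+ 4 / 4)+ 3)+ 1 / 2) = 1976659 / 281996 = 7.01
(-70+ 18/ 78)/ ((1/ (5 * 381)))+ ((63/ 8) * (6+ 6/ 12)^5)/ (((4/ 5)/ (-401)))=-611467681875/ 13312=-45933569.85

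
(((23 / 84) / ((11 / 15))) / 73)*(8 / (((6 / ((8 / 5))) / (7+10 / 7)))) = 10856 / 118041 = 0.09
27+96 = 123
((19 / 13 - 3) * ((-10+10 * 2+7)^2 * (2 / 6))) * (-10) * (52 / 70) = 23120 / 21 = 1100.95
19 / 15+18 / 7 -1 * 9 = -542 / 105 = -5.16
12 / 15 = 4 / 5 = 0.80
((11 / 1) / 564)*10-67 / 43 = -16529 / 12126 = -1.36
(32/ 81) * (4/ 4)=32/ 81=0.40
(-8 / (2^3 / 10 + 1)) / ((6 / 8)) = -160 / 27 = -5.93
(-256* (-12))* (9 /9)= 3072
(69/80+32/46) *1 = 2867/1840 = 1.56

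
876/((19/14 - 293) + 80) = -12264/2963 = -4.14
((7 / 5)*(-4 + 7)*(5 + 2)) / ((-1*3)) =-49 / 5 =-9.80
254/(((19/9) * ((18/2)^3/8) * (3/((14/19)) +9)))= 28448/281637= 0.10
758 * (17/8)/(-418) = -6443/1672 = -3.85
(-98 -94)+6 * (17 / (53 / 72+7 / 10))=-120.97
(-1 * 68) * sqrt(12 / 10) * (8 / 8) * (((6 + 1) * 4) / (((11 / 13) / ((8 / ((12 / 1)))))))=-49504 * sqrt(30) / 165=-1643.30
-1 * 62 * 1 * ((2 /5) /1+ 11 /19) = -5766 /95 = -60.69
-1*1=-1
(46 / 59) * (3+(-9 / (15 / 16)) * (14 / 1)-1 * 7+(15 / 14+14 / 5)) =-216591 / 2065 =-104.89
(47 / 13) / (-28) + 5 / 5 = 0.87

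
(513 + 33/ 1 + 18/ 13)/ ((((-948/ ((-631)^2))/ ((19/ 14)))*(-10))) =4486079987/ 143780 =31201.00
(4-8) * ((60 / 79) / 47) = -240 / 3713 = -0.06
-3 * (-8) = 24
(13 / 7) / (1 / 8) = 104 / 7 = 14.86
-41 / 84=-0.49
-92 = -92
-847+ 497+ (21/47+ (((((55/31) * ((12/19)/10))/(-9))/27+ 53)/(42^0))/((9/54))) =-31.56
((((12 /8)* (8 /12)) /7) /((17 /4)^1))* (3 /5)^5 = 972 /371875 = 0.00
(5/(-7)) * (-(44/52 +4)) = 45/13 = 3.46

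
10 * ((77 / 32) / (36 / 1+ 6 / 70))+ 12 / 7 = 2.38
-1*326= -326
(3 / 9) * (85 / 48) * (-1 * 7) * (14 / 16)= -4165 / 1152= -3.62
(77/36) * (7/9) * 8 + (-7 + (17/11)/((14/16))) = 50363/6237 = 8.07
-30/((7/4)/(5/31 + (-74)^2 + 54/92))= -468590580/4991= -93887.11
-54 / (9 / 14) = -84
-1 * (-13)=13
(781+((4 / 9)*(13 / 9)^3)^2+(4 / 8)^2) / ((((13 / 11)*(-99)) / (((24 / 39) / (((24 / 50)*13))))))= -3370747972525 / 5106976885998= -0.66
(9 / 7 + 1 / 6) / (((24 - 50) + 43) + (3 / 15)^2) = 1525 / 17892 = 0.09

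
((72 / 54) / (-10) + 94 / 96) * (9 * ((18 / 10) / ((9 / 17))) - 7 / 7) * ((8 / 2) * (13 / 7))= 13949 / 75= 185.99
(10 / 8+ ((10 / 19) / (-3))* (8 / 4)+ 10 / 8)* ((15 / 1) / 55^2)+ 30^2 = 4138249 / 4598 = 900.01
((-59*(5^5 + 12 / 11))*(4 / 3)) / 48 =-2028833 / 396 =-5123.32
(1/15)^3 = 1/3375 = 0.00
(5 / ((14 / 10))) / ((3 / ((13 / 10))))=65 / 42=1.55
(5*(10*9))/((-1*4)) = -225/2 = -112.50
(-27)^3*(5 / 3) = -32805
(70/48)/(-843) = -35/20232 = -0.00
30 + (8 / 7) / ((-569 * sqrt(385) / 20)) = 30.00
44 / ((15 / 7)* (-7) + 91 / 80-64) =-3520 / 6229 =-0.57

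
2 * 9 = 18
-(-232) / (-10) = -116 / 5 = -23.20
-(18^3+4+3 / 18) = -35017 / 6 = -5836.17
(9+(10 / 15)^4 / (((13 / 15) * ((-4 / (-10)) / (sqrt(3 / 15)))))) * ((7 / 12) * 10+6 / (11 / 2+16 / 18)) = 62.68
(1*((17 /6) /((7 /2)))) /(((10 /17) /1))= 289 /210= 1.38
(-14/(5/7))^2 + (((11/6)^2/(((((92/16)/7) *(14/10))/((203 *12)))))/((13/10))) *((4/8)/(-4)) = -6737087/22425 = -300.43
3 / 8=0.38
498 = 498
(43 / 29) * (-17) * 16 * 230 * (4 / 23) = -467840 / 29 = -16132.41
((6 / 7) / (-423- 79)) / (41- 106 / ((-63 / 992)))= -27 / 27041485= -0.00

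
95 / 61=1.56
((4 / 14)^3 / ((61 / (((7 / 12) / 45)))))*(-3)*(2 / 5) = -4 / 672525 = -0.00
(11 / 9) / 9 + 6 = 497 / 81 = 6.14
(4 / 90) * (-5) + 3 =25 / 9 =2.78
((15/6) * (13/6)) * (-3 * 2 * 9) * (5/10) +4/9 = -5249/36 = -145.81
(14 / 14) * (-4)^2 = 16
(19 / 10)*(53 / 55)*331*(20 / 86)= 333317 / 2365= 140.94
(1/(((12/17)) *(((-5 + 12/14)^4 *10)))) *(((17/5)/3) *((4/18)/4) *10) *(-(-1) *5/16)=693889/7333089408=0.00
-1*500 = -500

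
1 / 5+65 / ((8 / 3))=983 / 40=24.58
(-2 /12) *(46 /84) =-23 /252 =-0.09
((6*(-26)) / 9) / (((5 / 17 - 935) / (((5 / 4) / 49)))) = 221 / 467166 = 0.00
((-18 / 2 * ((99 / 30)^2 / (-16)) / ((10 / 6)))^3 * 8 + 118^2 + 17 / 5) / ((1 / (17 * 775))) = 483139668245826829 / 2560000000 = 188726432.91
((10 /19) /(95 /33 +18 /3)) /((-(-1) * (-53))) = -330 /295051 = -0.00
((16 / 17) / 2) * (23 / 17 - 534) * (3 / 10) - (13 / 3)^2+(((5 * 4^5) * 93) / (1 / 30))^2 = 530748384214795571 / 2601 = 204055511039906.02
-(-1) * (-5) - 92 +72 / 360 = -484 / 5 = -96.80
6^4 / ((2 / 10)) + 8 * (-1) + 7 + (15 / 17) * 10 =110293 / 17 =6487.82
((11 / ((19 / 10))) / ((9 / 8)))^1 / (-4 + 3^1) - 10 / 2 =-1735 / 171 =-10.15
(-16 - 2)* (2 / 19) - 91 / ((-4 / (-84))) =-1912.89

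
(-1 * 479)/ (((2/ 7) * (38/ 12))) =-10059/ 19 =-529.42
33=33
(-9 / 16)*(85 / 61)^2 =-65025 / 59536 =-1.09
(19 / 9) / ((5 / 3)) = 19 / 15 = 1.27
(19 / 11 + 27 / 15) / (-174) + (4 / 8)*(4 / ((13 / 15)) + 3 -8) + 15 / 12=258131 / 248820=1.04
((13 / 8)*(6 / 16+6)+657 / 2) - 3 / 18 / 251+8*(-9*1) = 12860455 / 48192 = 266.86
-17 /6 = -2.83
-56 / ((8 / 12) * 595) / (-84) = 1 / 595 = 0.00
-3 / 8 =-0.38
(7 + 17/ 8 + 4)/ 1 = 105/ 8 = 13.12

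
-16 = -16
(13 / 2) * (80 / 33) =520 / 33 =15.76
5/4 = 1.25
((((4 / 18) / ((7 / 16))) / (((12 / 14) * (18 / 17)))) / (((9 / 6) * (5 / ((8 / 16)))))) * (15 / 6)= 68 / 729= 0.09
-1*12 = -12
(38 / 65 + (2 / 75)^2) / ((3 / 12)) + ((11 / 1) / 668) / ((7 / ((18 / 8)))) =3209513807 / 1367730000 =2.35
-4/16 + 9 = 35/4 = 8.75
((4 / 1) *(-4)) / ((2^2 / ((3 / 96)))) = -1 / 8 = -0.12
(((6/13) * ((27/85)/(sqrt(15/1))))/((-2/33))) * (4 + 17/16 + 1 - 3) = -43659 * sqrt(15)/88400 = -1.91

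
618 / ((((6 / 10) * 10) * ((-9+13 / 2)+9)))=206 / 13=15.85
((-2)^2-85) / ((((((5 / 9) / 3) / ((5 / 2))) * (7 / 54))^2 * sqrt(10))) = -43046721 * sqrt(10) / 490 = -277807.52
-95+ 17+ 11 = -67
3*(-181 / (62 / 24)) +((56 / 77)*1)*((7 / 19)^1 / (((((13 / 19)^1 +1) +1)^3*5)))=-47538838684 / 226169955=-210.19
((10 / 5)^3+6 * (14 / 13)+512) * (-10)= -68440 / 13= -5264.62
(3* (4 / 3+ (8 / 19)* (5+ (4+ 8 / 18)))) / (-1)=-908 / 57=-15.93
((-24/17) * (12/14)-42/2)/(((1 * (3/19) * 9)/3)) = -16739/357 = -46.89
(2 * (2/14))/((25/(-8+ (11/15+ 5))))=-0.03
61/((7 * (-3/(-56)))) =488/3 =162.67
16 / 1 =16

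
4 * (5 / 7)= 20 / 7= 2.86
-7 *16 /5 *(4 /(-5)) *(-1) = -17.92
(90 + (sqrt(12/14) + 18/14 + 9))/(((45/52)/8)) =416 * sqrt(42)/315 + 32448/35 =935.64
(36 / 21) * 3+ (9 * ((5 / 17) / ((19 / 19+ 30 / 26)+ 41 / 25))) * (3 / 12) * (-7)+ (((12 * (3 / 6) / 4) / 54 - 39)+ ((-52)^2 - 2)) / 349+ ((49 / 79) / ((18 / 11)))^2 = 134563797063649 / 11505146372748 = 11.70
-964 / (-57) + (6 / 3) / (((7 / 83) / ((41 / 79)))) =921034 / 31521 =29.22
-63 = -63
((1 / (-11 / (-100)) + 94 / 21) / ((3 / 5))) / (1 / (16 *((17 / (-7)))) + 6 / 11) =852448 / 19593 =43.51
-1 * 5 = -5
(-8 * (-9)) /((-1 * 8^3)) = -0.14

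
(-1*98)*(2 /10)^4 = -98 /625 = -0.16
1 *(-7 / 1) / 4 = -1.75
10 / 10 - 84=-83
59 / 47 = 1.26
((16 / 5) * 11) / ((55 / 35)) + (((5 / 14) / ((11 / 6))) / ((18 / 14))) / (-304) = 1123559 / 50160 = 22.40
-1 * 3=-3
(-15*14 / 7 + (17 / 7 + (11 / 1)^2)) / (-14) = -327 / 49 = -6.67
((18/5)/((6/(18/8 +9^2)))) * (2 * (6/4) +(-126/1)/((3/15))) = -626373/20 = -31318.65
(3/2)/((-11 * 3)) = -1/22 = -0.05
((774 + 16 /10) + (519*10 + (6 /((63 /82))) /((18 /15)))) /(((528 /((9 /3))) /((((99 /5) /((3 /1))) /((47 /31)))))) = 29158817 /197400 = 147.71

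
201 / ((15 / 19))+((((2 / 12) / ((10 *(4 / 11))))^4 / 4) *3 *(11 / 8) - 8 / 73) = 657457950188723 / 2583429120000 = 254.49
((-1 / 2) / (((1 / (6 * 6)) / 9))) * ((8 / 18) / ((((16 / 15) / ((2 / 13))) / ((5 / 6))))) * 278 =-31275 / 13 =-2405.77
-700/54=-350/27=-12.96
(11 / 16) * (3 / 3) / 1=11 / 16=0.69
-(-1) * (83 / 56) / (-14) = -83 / 784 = -0.11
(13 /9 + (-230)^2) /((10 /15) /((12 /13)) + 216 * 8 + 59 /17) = 30.54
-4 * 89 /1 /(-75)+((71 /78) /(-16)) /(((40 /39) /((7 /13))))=1177313 /249600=4.72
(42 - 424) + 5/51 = -19477/51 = -381.90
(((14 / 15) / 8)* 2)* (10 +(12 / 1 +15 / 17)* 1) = 2723 / 510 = 5.34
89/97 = 0.92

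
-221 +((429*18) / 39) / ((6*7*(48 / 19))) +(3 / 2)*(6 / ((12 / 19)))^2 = -9381 / 112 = -83.76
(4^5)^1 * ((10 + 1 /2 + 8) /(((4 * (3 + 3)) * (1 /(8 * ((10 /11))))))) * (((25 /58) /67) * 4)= 9472000 /64119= 147.73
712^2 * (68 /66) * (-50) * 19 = -16374291200 /33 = -496190642.42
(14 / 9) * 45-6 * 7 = 28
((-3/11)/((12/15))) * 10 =-75/22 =-3.41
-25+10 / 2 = -20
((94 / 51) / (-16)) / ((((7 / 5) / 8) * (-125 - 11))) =235 / 48552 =0.00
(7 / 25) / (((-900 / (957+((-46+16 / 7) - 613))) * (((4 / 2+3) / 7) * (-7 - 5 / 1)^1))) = 7357 / 675000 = 0.01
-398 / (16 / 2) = -49.75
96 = 96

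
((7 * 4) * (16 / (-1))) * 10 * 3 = -13440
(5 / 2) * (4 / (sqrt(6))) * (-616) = -3080 * sqrt(6) / 3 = -2514.81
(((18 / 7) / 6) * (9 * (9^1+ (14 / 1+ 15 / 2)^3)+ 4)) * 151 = 324458079 / 56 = 5793894.27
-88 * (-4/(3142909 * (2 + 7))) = 32/2571471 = 0.00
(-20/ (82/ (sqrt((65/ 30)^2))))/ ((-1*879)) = 65/ 108117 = 0.00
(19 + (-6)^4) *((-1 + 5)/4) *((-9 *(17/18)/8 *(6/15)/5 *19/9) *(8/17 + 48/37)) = -694583/1665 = -417.17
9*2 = 18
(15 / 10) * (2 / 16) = 3 / 16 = 0.19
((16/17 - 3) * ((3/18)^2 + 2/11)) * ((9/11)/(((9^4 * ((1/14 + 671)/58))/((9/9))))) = -117943/25358940783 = -0.00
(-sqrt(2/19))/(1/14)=-14 * sqrt(38)/19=-4.54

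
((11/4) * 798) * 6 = 13167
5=5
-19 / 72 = -0.26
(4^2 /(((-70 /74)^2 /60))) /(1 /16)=17165.58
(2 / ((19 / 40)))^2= 6400 / 361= 17.73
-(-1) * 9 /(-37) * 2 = -18 /37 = -0.49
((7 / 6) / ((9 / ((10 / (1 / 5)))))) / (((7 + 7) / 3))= 25 / 18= 1.39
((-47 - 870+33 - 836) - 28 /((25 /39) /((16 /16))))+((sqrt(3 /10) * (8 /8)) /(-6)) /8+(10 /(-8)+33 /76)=-1764.51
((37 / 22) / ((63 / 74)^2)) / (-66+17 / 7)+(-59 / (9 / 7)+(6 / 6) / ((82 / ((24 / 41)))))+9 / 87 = -6198795165124 / 135301143285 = -45.81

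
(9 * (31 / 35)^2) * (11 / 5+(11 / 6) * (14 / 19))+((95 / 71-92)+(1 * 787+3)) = 5985517191 / 8262625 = 724.41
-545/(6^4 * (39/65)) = -2725/3888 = -0.70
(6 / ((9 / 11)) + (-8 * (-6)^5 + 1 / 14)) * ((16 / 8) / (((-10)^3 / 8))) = -2613047 / 2625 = -995.45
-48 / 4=-12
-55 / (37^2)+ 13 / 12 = 17137 / 16428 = 1.04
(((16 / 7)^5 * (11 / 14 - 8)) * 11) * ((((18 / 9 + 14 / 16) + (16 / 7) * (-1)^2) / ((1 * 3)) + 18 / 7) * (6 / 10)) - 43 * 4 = -7600659228 / 588245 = -12920.91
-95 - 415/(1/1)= -510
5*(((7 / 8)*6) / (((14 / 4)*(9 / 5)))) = 4.17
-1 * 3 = -3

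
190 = 190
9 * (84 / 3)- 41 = 211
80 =80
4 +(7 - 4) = 7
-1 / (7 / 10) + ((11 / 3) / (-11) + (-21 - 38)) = -1276 / 21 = -60.76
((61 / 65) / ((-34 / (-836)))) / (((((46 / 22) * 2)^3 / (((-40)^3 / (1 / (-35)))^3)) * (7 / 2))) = 2724583935180800000000000 / 2688907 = 1013268192310407165.44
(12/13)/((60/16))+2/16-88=-87.63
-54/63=-6/7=-0.86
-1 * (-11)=11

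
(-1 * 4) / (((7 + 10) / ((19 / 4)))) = -19 / 17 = -1.12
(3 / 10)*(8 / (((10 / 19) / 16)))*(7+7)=25536 / 25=1021.44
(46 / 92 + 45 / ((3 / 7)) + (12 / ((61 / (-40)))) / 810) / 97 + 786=251488633 / 319518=787.09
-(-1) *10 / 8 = 5 / 4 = 1.25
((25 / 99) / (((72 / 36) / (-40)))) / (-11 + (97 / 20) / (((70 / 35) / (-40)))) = 0.05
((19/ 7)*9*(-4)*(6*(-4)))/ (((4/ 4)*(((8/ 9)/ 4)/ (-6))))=-443232/ 7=-63318.86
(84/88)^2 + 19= 9637/484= 19.91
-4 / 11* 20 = -80 / 11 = -7.27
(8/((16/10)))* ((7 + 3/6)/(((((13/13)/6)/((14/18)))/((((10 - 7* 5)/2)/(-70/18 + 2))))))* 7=275625/34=8106.62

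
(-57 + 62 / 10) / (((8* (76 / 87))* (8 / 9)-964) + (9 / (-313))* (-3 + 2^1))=62250066 / 1173633385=0.05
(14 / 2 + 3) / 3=10 / 3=3.33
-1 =-1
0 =0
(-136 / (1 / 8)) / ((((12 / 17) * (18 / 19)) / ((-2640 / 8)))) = 4832080 / 9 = 536897.78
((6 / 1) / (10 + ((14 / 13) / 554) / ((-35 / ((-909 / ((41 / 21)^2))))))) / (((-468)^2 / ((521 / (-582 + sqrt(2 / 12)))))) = -117659485345 / 48042685600666926-1212984385 * sqrt(6) / 1729536681624009336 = -0.00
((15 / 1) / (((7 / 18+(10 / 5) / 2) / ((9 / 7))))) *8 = 3888 / 35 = 111.09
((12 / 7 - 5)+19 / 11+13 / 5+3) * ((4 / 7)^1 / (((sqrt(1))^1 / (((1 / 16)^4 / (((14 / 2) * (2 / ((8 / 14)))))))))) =389 / 270448640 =0.00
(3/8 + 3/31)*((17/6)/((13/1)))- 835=-414109/496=-834.90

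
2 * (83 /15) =166 /15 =11.07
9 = 9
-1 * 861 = -861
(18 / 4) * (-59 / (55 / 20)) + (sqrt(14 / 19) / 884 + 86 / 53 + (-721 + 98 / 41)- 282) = -26186515 / 23903 + sqrt(266) / 16796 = -1095.53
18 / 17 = 1.06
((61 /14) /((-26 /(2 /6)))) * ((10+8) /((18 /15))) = -305 /364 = -0.84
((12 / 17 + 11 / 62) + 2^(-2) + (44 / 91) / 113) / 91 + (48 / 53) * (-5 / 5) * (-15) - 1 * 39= -25.40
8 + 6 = 14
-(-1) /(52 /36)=9 /13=0.69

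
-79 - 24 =-103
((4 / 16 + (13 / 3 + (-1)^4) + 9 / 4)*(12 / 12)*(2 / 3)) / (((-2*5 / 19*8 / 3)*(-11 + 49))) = -47 / 480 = -0.10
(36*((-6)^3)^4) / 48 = 1632586752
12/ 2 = 6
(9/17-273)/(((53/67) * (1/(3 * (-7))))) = 6517224/901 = 7233.32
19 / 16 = 1.19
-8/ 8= -1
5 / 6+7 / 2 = 13 / 3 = 4.33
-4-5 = -9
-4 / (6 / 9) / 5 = -6 / 5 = -1.20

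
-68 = -68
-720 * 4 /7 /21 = -960 /49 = -19.59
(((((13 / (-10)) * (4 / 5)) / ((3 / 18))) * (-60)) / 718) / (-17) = -936 / 30515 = -0.03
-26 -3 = -29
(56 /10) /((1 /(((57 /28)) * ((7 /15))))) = 133 /25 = 5.32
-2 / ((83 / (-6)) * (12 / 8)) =0.10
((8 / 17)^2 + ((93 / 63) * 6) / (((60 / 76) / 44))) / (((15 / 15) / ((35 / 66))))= 261.90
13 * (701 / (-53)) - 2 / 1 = -9219 / 53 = -173.94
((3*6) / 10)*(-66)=-594 / 5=-118.80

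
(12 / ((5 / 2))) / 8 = 3 / 5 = 0.60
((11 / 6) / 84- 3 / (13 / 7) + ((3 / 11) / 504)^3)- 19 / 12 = -260646429107 / 82044458496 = -3.18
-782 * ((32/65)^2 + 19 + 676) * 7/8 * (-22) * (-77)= -6809592920361/8450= -805868984.66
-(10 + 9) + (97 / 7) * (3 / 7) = -640 / 49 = -13.06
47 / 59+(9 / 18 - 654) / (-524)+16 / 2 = 621025 / 61832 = 10.04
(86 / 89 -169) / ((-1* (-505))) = -2991 / 8989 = -0.33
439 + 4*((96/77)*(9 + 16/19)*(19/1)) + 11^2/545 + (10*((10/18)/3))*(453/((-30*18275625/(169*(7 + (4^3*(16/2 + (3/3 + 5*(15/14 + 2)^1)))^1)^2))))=388877199253709/527094610875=737.77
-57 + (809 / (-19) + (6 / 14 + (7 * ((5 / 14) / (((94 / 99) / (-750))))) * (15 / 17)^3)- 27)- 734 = -136154858675 / 61422326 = -2216.70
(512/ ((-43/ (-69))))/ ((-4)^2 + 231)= 35328/ 10621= 3.33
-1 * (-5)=5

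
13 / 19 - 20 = -367 / 19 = -19.32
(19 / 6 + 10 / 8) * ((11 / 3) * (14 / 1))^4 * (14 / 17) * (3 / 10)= 52167112844 / 6885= 7576922.71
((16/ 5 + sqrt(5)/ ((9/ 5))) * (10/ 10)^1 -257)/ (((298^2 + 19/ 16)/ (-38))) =771552/ 7104415 -3040 * sqrt(5)/ 12787947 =0.11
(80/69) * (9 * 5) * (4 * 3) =14400/23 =626.09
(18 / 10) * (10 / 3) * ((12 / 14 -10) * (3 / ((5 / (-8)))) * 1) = 9216 / 35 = 263.31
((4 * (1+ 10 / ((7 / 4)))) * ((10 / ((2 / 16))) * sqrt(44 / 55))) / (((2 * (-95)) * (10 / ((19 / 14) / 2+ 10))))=-112424 * sqrt(5) / 23275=-10.80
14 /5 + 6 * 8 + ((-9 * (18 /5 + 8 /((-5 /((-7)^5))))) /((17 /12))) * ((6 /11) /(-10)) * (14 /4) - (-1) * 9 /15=152733811 /4675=32670.33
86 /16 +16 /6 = 8.04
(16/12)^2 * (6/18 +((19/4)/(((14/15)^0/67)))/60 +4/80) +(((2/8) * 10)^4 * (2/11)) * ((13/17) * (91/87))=6166069/390456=15.79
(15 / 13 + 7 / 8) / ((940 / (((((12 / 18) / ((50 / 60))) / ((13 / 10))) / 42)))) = 211 / 6672120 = 0.00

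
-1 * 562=-562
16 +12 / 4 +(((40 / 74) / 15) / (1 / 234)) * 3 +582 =626.30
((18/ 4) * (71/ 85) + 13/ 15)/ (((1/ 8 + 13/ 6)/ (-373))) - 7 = -3552353/ 4675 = -759.86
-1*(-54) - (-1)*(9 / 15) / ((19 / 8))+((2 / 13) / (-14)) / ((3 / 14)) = 200816 / 3705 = 54.20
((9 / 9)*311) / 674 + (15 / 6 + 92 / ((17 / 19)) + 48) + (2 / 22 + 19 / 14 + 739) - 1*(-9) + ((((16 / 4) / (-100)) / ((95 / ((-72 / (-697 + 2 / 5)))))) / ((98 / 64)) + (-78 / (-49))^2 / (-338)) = 50245181400940753 / 55628613775350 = 903.23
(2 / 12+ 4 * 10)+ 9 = 295 / 6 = 49.17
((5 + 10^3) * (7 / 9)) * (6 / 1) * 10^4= 46900000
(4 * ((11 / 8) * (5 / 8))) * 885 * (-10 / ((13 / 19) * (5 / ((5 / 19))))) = -243375 / 104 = -2340.14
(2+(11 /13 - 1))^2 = 576 /169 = 3.41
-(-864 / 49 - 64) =4000 / 49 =81.63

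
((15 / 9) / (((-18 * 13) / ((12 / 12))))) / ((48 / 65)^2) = -1625 / 124416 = -0.01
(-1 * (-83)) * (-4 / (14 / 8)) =-1328 / 7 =-189.71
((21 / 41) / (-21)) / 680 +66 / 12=5.50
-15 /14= -1.07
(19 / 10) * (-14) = -133 / 5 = -26.60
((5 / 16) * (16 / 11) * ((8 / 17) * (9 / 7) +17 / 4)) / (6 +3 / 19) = 219545 / 612612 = 0.36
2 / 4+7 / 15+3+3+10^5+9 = 3000479 / 30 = 100015.97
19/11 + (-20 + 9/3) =-168/11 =-15.27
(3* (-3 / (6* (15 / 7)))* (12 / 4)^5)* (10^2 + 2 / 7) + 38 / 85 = -1449943 / 85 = -17058.15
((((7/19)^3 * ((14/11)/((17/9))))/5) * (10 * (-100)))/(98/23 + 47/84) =-16699435200/11945161129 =-1.40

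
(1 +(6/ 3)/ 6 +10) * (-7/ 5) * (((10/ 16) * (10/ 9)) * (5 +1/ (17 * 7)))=-1490/ 27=-55.19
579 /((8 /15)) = 8685 /8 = 1085.62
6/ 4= 3/ 2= 1.50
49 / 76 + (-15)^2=17149 / 76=225.64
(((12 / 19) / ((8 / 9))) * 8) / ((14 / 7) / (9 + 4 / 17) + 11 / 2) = 33912 / 34105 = 0.99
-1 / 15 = -0.07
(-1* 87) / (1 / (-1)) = 87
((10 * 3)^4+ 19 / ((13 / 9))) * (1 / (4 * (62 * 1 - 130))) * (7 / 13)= -73711197 / 45968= -1603.53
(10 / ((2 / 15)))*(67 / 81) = 62.04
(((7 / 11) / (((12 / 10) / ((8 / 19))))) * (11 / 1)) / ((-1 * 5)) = -28 / 57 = -0.49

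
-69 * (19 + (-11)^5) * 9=100000872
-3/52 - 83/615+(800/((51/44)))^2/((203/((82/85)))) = 216595495143263/95684703660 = 2263.64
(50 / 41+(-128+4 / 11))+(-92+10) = -208.42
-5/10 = -1/2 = -0.50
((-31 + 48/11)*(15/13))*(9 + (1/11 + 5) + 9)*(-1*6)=6697980/1573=4258.09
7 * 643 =4501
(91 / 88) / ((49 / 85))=1105 / 616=1.79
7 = 7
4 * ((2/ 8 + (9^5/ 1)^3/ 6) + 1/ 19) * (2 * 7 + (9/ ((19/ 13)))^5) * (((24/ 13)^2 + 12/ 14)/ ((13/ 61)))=17627572348389450267798795978066/ 723518603899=24363675313109407583.97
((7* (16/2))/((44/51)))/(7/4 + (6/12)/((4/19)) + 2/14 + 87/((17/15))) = 679728/848573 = 0.80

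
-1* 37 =-37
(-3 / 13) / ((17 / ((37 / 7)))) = -111 / 1547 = -0.07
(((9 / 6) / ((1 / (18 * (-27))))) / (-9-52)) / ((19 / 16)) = 11664 / 1159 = 10.06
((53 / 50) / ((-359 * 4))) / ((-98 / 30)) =159 / 703640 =0.00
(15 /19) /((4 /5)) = 75 /76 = 0.99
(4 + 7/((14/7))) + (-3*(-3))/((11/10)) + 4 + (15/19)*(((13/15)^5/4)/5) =4169002973/211612500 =19.70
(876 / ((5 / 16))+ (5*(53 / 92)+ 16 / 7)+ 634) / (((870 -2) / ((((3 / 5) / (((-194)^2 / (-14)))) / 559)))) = -33253257 / 21000654656800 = -0.00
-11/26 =-0.42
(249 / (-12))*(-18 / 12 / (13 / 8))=249 / 13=19.15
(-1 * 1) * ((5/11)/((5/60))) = -60/11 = -5.45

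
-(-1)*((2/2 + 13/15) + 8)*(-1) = -148/15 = -9.87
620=620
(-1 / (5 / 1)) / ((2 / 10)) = -1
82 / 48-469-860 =-1327.29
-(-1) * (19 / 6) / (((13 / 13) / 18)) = 57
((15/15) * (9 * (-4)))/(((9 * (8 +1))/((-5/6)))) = 10/27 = 0.37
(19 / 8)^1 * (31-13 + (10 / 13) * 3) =627 / 13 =48.23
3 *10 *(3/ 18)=5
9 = 9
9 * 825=7425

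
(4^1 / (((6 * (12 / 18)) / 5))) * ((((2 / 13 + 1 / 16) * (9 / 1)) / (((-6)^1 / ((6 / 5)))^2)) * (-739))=-59859 / 208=-287.78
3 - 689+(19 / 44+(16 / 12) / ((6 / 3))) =-90407 / 132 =-684.90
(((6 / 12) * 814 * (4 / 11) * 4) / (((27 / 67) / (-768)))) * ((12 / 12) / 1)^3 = -10153984 / 9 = -1128220.44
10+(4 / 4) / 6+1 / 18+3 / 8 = 763 / 72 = 10.60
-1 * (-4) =4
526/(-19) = -526/19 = -27.68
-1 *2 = -2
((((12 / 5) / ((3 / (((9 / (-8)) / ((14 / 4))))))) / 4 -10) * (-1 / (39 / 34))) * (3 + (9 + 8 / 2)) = 191624 / 1365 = 140.38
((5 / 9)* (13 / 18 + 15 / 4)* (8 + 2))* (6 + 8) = 28175 / 81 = 347.84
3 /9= 1 /3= 0.33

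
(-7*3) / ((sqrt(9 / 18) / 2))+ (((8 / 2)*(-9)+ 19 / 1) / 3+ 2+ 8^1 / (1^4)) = 13 / 3 - 42*sqrt(2) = -55.06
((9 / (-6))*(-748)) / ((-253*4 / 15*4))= -765 / 184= -4.16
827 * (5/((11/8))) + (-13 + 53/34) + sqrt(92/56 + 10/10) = 2997.46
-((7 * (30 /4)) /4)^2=-11025 /64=-172.27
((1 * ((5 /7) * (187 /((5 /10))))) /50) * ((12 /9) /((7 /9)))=2244 /245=9.16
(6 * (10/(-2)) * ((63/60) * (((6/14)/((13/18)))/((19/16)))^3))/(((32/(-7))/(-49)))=-634894848/15069223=-42.13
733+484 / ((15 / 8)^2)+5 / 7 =1372432 / 1575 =871.39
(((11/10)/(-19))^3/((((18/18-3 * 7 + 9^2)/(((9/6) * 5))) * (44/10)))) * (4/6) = -121/33471920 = -0.00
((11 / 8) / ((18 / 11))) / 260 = 121 / 37440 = 0.00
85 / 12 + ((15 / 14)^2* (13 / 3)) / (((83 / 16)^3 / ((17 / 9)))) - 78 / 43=77152860997 / 14457062508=5.34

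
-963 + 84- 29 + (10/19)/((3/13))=-51626/57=-905.72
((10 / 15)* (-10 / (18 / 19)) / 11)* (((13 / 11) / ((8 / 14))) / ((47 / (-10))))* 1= 43225 / 153549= 0.28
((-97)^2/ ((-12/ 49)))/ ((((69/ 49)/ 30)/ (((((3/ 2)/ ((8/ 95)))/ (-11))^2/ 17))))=-3058257843375/ 24223232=-126253.09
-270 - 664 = -934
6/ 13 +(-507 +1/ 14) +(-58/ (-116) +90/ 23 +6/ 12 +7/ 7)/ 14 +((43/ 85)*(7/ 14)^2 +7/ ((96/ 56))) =-267836797/ 533715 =-501.83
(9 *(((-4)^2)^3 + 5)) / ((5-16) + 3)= -36909 / 8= -4613.62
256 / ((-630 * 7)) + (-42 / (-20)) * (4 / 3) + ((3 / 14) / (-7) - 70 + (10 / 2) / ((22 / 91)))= -1130449 / 24255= -46.61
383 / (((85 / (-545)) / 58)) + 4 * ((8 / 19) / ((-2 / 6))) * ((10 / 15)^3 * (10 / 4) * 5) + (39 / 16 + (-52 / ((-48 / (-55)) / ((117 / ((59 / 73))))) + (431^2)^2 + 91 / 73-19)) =6912689743760545435 / 200327184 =34506998030.58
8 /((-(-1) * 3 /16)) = 128 /3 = 42.67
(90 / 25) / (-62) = -9 / 155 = -0.06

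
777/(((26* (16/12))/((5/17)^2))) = 58275/30056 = 1.94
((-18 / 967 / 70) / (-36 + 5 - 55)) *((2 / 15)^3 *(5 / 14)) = 2 / 764050875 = 0.00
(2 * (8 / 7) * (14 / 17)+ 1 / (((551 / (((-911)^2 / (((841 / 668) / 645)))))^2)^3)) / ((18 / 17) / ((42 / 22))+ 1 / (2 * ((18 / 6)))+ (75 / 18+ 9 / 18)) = 1492573745646399997894628298987446963010730745025696076245321021819434304 / 38089717724866654108319554945759312327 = 39185739217804225805188320000000000.00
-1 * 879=-879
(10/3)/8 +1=17/12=1.42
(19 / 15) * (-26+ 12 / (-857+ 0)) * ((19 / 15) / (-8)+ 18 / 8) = -53160043 / 771300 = -68.92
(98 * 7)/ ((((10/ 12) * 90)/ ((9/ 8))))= 1029/ 100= 10.29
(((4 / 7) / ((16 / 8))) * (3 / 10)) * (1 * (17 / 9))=17 / 105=0.16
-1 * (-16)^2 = -256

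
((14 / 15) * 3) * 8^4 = 57344 / 5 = 11468.80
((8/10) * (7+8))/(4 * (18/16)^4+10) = 12288/16801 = 0.73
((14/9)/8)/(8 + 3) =7/396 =0.02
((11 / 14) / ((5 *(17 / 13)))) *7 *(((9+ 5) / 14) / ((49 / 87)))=12441 / 8330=1.49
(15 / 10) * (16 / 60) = 2 / 5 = 0.40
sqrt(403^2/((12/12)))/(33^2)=0.37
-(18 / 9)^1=-2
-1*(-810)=810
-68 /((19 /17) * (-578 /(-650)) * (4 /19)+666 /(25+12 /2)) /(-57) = 342550 /6228903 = 0.05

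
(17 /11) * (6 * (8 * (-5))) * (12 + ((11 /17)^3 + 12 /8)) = -16237560 /3179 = -5107.76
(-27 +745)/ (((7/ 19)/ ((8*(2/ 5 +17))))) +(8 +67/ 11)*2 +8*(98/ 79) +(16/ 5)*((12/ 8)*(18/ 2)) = 8253481926/ 30415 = 271362.22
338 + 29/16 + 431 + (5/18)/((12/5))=333041/432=770.93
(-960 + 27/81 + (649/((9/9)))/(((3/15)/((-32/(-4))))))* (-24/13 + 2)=150002/39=3846.21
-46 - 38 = -84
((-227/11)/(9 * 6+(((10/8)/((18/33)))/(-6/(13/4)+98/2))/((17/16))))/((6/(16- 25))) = 21290103/37171904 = 0.57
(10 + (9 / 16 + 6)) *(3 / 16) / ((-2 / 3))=-2385 / 512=-4.66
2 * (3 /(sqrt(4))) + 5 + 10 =18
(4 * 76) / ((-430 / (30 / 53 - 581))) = 4675976 / 11395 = 410.35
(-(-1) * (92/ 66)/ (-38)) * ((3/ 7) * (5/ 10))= -23/ 2926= -0.01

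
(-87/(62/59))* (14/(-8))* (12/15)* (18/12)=173.86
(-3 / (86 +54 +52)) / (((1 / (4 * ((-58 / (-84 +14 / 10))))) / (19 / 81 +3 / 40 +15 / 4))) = -54491 / 305856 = -0.18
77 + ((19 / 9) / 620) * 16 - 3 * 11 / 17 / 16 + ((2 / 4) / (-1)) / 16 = 58359319 / 758880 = 76.90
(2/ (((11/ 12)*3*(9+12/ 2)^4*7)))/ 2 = 4/ 3898125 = 0.00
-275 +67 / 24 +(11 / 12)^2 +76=-195.37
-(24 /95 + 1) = -1.25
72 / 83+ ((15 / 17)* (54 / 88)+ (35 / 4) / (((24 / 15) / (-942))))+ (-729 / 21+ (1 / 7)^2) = -63091629709 / 12168464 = -5184.85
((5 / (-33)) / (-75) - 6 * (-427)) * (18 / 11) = 4192.37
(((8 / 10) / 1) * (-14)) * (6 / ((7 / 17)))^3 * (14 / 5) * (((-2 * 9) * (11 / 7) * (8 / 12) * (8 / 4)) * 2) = 8965085184 / 1225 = 7318436.88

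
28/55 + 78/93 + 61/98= 329209/167090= 1.97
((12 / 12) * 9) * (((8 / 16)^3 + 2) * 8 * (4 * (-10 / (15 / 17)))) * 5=-34680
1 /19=0.05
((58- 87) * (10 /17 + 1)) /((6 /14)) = -1827 /17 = -107.47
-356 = -356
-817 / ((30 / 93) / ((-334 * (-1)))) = -4229609 / 5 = -845921.80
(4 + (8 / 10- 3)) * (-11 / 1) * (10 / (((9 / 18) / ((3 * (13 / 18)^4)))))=-314171 / 972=-323.22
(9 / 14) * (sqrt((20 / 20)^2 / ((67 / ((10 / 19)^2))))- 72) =-324 / 7+45 * sqrt(67) / 8911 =-46.24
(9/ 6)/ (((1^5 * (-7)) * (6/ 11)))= -0.39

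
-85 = -85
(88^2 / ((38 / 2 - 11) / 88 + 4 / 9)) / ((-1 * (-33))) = 23232 / 53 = 438.34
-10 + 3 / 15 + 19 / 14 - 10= -1291 / 70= -18.44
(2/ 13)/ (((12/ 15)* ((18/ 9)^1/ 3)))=15/ 52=0.29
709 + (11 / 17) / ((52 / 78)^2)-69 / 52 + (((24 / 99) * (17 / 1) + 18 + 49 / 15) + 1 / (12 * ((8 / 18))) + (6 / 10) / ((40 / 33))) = 2144723509 / 2917200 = 735.20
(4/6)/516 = 1/774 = 0.00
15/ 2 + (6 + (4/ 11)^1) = 305/ 22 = 13.86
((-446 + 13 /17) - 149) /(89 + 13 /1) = -5051 /867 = -5.83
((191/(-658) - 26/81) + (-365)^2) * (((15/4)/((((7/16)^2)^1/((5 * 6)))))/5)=2272189910720/145089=15660662.84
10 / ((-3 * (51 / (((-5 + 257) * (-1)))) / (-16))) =-4480 / 17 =-263.53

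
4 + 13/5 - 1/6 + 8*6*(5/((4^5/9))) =8201/960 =8.54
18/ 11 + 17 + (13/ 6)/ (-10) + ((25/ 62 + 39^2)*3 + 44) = 94660837/ 20460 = 4626.63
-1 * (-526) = 526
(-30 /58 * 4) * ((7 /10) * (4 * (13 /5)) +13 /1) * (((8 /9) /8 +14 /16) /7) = -11999 /2030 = -5.91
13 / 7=1.86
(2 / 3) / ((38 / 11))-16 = -901 / 57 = -15.81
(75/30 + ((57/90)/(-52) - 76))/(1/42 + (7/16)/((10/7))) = -3211012/14417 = -222.72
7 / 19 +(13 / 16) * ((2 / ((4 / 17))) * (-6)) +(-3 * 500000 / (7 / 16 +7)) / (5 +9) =-3658400005 / 253232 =-14446.83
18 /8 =2.25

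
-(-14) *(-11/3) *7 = -1078/3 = -359.33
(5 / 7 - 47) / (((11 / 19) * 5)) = -6156 / 385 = -15.99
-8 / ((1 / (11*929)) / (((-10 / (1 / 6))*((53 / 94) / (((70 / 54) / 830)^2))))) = 2611194455200320 / 2303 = 1133823037429.58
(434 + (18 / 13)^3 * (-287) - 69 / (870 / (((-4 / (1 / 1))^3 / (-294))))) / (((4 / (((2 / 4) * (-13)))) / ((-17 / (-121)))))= 11864226271 / 158498340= 74.85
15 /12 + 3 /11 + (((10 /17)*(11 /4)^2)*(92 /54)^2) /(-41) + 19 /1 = 451785049 /22356972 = 20.21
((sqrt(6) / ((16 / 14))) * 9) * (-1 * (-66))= 2079 * sqrt(6) / 4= 1273.12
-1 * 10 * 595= -5950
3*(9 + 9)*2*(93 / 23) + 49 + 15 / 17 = 486.58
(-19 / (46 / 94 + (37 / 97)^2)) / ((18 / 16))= -33608948 / 1263375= -26.60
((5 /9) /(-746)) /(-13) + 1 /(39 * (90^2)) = 7123 /117830700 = 0.00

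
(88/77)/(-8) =-1/7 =-0.14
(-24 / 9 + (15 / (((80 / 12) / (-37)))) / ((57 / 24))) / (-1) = 2150 / 57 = 37.72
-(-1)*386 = 386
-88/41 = -2.15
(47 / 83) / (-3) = -47 / 249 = -0.19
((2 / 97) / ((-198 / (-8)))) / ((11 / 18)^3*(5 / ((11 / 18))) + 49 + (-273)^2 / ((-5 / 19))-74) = -1440 / 489580144933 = -0.00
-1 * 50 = -50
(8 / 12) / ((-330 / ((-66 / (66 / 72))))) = 0.15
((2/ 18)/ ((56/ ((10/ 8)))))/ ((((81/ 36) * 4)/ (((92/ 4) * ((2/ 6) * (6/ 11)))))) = 115/ 99792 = 0.00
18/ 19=0.95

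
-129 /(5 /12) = -1548 /5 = -309.60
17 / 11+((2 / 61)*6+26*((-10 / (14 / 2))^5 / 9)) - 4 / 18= -1590328547 / 101497473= -15.67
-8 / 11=-0.73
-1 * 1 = -1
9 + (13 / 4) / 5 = 193 / 20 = 9.65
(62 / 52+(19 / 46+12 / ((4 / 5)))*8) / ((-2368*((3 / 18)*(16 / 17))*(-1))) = 3796899 / 11328512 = 0.34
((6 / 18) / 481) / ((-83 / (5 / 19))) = -5 / 2275611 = -0.00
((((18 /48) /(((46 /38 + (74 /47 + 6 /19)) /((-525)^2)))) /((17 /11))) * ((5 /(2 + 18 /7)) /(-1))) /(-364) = 13537321875 /208878592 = 64.81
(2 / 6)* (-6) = -2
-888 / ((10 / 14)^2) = -43512 / 25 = -1740.48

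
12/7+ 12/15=88/35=2.51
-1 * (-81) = 81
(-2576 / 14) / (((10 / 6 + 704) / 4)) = -2208 / 2117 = -1.04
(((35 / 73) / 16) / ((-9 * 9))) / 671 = -35 / 63481968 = -0.00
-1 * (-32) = 32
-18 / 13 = -1.38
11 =11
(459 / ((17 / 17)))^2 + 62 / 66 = 6952504 / 33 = 210681.94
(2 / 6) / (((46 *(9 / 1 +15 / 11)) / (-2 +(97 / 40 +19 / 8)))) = 77 / 39330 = 0.00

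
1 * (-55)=-55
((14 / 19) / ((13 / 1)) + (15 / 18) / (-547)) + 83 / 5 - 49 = -131102383 / 4053270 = -32.34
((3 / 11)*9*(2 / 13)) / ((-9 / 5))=-30 / 143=-0.21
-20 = -20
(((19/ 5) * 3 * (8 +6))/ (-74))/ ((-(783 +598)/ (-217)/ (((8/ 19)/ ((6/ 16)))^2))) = -6221824/ 14562645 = -0.43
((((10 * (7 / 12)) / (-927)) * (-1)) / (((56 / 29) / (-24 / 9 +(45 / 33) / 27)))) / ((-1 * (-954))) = -37555 / 4202469216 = -0.00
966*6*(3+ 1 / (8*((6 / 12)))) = 18837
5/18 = 0.28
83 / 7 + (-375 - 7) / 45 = 3.37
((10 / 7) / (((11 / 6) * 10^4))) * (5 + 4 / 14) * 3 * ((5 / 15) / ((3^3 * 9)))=37 / 21829500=0.00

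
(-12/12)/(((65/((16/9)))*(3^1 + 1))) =-0.01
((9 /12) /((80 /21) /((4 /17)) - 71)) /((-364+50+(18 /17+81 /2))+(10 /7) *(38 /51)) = 22491 /446042426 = 0.00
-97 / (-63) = 97 / 63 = 1.54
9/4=2.25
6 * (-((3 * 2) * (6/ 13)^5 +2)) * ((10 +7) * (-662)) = 53292776808/ 371293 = 143532.94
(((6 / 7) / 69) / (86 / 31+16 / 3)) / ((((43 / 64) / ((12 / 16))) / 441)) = 281232 / 372853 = 0.75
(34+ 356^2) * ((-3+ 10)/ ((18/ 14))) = 6211730/ 9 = 690192.22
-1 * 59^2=-3481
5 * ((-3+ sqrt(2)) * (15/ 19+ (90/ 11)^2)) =-2335725/ 2299+ 778575 * sqrt(2)/ 2299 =-537.04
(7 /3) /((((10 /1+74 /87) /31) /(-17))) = -106981 /944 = -113.33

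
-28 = -28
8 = 8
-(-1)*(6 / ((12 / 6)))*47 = 141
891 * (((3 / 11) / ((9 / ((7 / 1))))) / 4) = 47.25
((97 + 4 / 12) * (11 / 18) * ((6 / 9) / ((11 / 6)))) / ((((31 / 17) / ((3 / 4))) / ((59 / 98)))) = 73219 / 13671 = 5.36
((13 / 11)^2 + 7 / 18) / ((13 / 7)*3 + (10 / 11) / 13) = 353899 / 1118106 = 0.32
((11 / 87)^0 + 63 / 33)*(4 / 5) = 128 / 55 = 2.33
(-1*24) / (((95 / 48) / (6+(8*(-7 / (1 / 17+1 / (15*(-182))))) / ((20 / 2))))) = 14770944 / 13565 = 1088.90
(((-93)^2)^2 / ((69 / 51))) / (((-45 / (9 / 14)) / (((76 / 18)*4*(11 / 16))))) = -29531431017 / 3220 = -9171251.87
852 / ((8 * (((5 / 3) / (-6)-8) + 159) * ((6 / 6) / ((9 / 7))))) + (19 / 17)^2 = 11841868 / 5488399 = 2.16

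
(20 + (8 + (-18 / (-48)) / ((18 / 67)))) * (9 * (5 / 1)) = 21165 / 16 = 1322.81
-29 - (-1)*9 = -20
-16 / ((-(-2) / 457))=-3656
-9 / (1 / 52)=-468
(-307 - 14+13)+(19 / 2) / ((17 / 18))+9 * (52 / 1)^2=408647 / 17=24038.06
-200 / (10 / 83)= -1660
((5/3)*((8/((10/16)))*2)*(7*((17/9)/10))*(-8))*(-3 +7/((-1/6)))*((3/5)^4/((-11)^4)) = 0.18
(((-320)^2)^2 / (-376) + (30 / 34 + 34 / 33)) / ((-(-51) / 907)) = -666929679699083 / 1344717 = -495962852.93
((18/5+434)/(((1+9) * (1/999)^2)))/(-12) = -181968849/50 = -3639376.98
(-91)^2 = 8281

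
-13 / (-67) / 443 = 13 / 29681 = 0.00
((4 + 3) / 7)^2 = 1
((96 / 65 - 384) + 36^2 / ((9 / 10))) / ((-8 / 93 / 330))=-4056745.85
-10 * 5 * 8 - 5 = -405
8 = 8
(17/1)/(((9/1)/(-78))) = -442/3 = -147.33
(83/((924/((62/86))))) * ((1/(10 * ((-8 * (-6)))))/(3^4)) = 2573/1544780160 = 0.00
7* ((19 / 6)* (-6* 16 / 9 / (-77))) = 304 / 99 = 3.07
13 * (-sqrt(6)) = -13 * sqrt(6) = -31.84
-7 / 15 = -0.47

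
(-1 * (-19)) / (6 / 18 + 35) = 57 / 106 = 0.54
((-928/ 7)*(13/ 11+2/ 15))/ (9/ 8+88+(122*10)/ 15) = -230144/ 225005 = -1.02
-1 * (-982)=982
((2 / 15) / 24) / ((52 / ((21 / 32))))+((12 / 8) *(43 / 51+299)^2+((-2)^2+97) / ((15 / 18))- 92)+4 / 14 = 1816283452063 / 13465088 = 134888.35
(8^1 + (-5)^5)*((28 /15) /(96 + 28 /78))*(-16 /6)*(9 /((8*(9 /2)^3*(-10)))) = -756392 /3804975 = -0.20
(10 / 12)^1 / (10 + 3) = 5 / 78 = 0.06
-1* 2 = -2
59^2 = 3481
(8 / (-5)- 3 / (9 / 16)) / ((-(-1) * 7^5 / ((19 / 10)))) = -988 / 1260525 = -0.00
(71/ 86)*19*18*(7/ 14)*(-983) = -11934603/ 86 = -138774.45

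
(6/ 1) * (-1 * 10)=-60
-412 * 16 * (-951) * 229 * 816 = 1171448921088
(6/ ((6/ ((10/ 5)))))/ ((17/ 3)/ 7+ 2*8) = 42/ 353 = 0.12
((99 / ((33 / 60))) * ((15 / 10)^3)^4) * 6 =140126.04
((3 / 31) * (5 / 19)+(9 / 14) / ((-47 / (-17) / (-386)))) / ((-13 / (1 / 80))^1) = 8693823 / 100766120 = 0.09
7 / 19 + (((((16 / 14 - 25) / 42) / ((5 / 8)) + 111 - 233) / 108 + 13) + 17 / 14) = 5069377 / 377055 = 13.44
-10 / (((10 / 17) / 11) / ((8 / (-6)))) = 748 / 3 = 249.33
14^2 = 196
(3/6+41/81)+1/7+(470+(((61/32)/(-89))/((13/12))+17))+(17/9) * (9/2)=2606385839/5248152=496.63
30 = 30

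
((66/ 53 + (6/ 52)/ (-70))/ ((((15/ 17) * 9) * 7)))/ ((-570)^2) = 25177/ 365631630000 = 0.00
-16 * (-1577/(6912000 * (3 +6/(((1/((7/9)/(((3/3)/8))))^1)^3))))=14193/5631376000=0.00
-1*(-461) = 461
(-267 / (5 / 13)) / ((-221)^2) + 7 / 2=3.49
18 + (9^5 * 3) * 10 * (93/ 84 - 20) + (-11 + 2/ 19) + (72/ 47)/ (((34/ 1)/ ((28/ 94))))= -334316355769971/ 9989098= -33468122.52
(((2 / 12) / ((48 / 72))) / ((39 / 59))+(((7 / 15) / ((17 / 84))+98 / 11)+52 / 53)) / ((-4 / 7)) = -680446991 / 30922320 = -22.01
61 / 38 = 1.61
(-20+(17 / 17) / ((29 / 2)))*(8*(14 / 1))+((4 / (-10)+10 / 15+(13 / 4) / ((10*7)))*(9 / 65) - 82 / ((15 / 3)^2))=-1179903503 / 527800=-2235.51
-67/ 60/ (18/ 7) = -469/ 1080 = -0.43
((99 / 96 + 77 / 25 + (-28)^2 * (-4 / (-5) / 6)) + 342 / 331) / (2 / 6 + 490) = 87128057 / 389520800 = 0.22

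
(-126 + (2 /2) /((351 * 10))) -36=-568619 /3510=-162.00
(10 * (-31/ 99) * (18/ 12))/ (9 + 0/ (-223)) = -155/ 297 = -0.52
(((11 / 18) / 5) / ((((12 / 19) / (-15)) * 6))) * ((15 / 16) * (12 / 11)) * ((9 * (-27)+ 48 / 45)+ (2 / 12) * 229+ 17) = 106457 / 1152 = 92.41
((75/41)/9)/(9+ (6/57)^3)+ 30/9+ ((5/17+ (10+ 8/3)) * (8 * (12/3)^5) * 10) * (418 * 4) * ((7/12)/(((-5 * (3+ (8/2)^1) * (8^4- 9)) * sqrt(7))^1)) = 25484465/7593897- 4526866432 * sqrt(7)/4377177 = -2732.87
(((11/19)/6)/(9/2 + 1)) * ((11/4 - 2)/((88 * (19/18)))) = 9/63536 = 0.00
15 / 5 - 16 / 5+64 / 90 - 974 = -43807 / 45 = -973.49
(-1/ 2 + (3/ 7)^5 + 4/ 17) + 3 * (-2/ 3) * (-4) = 4428503/ 571438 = 7.75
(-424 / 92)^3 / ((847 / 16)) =-19056256 / 10305449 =-1.85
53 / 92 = 0.58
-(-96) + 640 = 736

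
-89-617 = -706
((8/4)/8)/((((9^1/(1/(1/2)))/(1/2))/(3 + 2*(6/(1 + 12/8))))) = 13/60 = 0.22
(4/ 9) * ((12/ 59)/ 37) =16/ 6549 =0.00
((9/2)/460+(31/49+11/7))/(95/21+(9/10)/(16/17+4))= 299403/636433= 0.47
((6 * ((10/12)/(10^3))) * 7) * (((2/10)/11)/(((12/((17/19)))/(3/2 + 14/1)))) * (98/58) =180761/145464000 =0.00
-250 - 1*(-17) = -233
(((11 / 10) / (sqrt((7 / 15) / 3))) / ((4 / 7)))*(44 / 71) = 363*sqrt(35) / 710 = 3.02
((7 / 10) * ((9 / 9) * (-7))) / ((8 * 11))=-49 / 880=-0.06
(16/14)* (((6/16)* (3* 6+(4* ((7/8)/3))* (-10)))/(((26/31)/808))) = 237956/91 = 2614.90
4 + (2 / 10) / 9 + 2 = 271 / 45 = 6.02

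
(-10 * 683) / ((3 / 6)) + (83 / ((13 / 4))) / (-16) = -710403 / 52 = -13661.60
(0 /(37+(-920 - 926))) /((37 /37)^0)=0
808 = 808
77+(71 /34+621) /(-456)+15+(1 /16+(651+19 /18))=113641 /153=742.75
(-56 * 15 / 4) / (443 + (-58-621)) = 105 / 118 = 0.89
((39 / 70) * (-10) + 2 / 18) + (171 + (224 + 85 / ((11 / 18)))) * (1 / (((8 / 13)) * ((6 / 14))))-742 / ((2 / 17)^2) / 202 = 982276619 / 559944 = 1754.24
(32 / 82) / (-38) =-8 / 779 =-0.01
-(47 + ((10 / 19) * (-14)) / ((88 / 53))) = -42.56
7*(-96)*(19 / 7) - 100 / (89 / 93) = -171636 / 89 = -1928.49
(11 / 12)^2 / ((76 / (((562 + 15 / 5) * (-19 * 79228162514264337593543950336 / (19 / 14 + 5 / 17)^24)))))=-92337985873522853575442030923008721167075823576167461502719583886897906176842062480015360 / 1658302358660960276209533984925331156446924438850701537752254409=-55682237555329524810882860.00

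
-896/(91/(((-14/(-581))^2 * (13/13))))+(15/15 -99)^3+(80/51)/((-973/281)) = -941192.46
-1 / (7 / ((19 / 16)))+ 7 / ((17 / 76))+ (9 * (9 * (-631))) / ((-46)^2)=7020233 / 1007216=6.97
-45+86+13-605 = -551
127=127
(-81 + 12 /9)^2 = 57121 /9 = 6346.78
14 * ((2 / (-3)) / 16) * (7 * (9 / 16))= -147 / 64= -2.30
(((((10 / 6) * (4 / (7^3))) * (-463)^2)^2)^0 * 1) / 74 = 1 / 74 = 0.01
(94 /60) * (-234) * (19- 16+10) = -23829 /5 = -4765.80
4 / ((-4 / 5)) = -5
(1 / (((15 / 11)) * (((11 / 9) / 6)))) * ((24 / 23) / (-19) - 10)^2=347530248 / 954845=363.97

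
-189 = -189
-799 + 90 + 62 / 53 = -37515 / 53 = -707.83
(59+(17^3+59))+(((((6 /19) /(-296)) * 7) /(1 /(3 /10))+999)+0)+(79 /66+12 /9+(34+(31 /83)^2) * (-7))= 37036532421109 /6392716440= 5793.55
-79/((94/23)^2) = -41791/8836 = -4.73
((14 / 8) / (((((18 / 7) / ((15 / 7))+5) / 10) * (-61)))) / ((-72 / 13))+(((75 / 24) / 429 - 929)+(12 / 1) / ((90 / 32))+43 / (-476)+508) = -416.81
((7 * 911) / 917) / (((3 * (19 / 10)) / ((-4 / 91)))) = -36440 / 679497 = -0.05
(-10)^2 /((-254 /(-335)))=16750 /127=131.89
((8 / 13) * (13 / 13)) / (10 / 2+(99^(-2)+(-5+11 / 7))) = 274428 / 700817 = 0.39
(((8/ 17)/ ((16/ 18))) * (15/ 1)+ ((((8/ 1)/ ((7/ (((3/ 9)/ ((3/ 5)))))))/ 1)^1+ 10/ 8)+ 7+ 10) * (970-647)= 2183537/ 252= 8664.83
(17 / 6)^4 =83521 / 1296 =64.45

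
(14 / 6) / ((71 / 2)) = 14 / 213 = 0.07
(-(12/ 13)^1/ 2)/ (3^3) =-2/ 117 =-0.02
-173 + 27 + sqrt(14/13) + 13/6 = -863/6 + sqrt(182)/13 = -142.80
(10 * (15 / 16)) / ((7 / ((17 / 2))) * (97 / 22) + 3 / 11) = 2805 / 1168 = 2.40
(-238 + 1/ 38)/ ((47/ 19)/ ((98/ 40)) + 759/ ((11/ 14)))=-443107/ 1800572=-0.25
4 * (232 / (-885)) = -928 / 885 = -1.05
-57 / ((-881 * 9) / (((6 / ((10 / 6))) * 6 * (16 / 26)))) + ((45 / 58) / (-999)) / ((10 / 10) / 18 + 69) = 7297360833 / 76376563835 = 0.10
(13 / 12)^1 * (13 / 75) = 169 / 900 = 0.19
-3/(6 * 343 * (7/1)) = -1/4802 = -0.00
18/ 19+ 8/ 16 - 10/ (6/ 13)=-2305/ 114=-20.22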